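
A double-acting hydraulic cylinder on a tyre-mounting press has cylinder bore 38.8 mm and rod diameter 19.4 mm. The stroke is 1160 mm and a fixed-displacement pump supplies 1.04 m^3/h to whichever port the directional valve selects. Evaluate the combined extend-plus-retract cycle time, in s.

t ≈ 8.31 s

Cap-side area A_cap = π/4 × (38.8 mm)² = 1182 mm^2
Rod-side annular area A_ann = π/4 × (38.8² − 19.4²) = 886.8 mm^2
t_ext = A_cap·L/Q = 4.748 s
t_ret = A_ann·L/Q = 3.561 s
t_cycle = t_ext + t_ret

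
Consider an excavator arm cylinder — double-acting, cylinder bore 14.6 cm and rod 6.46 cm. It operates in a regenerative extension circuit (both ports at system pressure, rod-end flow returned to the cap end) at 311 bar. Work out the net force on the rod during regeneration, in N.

With equal pressure on both faces, forces on the annular region cancel; the net push is pressure × rod cross-section.
Rod cross-section A_rod = π/4 × (6.46 cm)² = 32.78 cm^2
F = P × A_rod

F ≈ 1.02e5 N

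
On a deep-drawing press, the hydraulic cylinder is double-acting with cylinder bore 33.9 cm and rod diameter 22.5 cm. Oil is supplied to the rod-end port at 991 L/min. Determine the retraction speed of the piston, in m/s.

v ≈ 0.327 m/s

Rod-side annular area A_ann = π/4 × (33.9² − 22.5²) = 505.0 cm^2
Flow into the rod-end port fills the annular volume.
v = Q / A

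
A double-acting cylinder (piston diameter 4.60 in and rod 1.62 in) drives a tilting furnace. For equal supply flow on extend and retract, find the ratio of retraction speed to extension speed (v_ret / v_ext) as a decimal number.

Cap-side area A_cap = π/4 × (4.60 in)² = 16.62 in^2
Rod-side annular area A_ann = π/4 × (4.60² − 1.62²) = 14.56 in^2
For equal Q, v ∝ 1/A, so v_ret/v_ext = A_cap/A_ann.

v_ret/v_ext ≈ 1.14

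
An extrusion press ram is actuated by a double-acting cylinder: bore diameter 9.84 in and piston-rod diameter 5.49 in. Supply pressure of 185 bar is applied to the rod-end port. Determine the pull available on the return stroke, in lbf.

Rod-side annular area A_ann = π/4 × (9.84² − 5.49²) = 52.37 in^2
On retraction the pressure acts on the annular area (bore minus rod).
F = P × A_ann

F ≈ 1.41e5 lbf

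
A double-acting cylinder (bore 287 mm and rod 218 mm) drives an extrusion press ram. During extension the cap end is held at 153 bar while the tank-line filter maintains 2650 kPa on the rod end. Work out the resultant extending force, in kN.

Cap-side area A_cap = π/4 × (287 mm)² = 64690 mm^2
Rod-side annular area A_ann = π/4 × (287² − 218²) = 27370 mm^2
Net thrust = P_cap·A_cap − P_rod·A_ann = 989.8 kN − 72.52 kN

F ≈ 917 kN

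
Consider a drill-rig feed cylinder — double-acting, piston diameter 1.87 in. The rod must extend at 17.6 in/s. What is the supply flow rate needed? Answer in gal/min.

Cap-side area A_cap = π/4 × (1.87 in)² = 2.746 in^2
Q = A × v

Q ≈ 12.6 gal/min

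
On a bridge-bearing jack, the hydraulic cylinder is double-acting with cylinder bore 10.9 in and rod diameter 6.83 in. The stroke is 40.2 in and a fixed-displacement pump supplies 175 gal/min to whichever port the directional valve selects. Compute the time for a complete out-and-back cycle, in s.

t ≈ 8.95 s

Cap-side area A_cap = π/4 × (10.9 in)² = 93.31 in^2
Rod-side annular area A_ann = π/4 × (10.9² − 6.83²) = 56.68 in^2
t_ext = A_cap·L/Q = 5.568 s
t_ret = A_ann·L/Q = 3.382 s
t_cycle = t_ext + t_ret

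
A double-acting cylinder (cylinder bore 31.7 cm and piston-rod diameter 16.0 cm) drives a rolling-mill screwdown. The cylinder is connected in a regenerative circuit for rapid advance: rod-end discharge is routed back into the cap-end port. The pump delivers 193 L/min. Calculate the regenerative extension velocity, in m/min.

v ≈ 9.60 m/min

In regeneration the rod-end outflow joins the pump flow into the cap end, so the net volume the pump must supply per unit advance equals the rod cross-section area.
Rod cross-section A_rod = π/4 × (16.0 cm)² = 201.1 cm^2
v = Q_pump / A_rod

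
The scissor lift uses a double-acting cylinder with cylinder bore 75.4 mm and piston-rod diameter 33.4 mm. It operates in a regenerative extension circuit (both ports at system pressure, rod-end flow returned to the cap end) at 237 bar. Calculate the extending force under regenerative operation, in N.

With equal pressure on both faces, forces on the annular region cancel; the net push is pressure × rod cross-section.
Rod cross-section A_rod = π/4 × (33.4 mm)² = 876.2 mm^2
F = P × A_rod

F ≈ 20800 N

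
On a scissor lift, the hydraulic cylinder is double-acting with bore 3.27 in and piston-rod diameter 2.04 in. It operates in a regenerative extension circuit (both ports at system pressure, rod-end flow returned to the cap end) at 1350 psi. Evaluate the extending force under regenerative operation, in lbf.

F ≈ 4410 lbf

With equal pressure on both faces, forces on the annular region cancel; the net push is pressure × rod cross-section.
Rod cross-section A_rod = π/4 × (2.04 in)² = 3.269 in^2
F = P × A_rod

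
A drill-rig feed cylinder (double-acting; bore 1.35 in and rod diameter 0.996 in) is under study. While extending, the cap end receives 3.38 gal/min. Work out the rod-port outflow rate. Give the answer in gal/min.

Cap-side area A_cap = π/4 × (1.35 in)² = 1.431 in^2
Rod-side annular area A_ann = π/4 × (1.35² − 0.996²) = 0.6523 in^2
Piston speed v = Q_in/A_cap; rod-end outflow Q_out = v × A_ann = Q_in × A_ann/A_cap.

Q_out ≈ 1.54 gal/min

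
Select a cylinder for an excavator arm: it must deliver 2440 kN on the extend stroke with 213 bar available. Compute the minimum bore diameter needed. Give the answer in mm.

D ≈ 382 mm

Extension force acts on the full piston face: F = P × (π/4)D².
D = √(4F / (πP)) = √(4 × 2440 kN / (π × 213 bar))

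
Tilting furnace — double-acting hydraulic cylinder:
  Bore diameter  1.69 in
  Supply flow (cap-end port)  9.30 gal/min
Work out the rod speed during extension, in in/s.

v ≈ 16.0 in/s

Cap-side area A_cap = π/4 × (1.69 in)² = 2.243 in^2
v = Q / A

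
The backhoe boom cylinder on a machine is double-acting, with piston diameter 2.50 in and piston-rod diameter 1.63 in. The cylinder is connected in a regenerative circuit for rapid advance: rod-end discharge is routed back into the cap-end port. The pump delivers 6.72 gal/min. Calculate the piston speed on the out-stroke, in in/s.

In regeneration the rod-end outflow joins the pump flow into the cap end, so the net volume the pump must supply per unit advance equals the rod cross-section area.
Rod cross-section A_rod = π/4 × (1.63 in)² = 2.087 in^2
v = Q_pump / A_rod

v ≈ 12.4 in/s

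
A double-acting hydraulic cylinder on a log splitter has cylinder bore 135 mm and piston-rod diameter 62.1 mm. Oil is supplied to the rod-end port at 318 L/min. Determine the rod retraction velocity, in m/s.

v ≈ 0.470 m/s

Rod-side annular area A_ann = π/4 × (135² − 62.1²) = 11290 mm^2
Flow into the rod-end port fills the annular volume.
v = Q / A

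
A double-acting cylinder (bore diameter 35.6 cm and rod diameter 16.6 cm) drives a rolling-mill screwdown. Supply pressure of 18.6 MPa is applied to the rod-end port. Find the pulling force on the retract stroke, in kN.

F ≈ 1450 kN

Rod-side annular area A_ann = π/4 × (35.6² − 16.6²) = 779.0 cm^2
On retraction the pressure acts on the annular area (bore minus rod).
F = P × A_ann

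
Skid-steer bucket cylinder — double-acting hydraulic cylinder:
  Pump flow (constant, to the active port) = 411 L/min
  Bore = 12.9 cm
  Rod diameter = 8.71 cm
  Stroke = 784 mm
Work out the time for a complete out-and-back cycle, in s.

Cap-side area A_cap = π/4 × (12.9 cm)² = 130.7 cm^2
Rod-side annular area A_ann = π/4 × (12.9² − 8.71²) = 71.11 cm^2
t_ext = A_cap·L/Q = 1.496 s
t_ret = A_ann·L/Q = 0.8139 s
t_cycle = t_ext + t_ret

t ≈ 2.31 s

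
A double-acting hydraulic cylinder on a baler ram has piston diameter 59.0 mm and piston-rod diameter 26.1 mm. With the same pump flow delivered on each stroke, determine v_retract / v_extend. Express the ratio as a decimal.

v_ret/v_ext ≈ 1.24

Cap-side area A_cap = π/4 × (59.0 mm)² = 2734 mm^2
Rod-side annular area A_ann = π/4 × (59.0² − 26.1²) = 2199 mm^2
For equal Q, v ∝ 1/A, so v_ret/v_ext = A_cap/A_ann.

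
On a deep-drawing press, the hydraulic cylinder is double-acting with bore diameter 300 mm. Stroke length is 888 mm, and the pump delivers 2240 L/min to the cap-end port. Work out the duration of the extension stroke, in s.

Cap-side area A_cap = π/4 × (300 mm)² = 70690 mm^2
Swept volume V = A × L; t = V / Q = A·L / Q

t ≈ 1.68 s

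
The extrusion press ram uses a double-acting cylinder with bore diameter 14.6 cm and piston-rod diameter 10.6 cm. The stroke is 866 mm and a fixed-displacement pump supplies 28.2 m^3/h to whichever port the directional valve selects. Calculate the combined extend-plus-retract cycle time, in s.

Cap-side area A_cap = π/4 × (14.6 cm)² = 167.4 cm^2
Rod-side annular area A_ann = π/4 × (14.6² − 10.6²) = 79.17 cm^2
t_ext = A_cap·L/Q = 1.851 s
t_ret = A_ann·L/Q = 0.8752 s
t_cycle = t_ext + t_ret

t ≈ 2.73 s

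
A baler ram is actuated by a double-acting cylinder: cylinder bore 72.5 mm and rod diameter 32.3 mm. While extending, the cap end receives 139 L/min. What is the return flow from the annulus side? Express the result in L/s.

Q_out ≈ 1.86 L/s

Cap-side area A_cap = π/4 × (72.5 mm)² = 4128 mm^2
Rod-side annular area A_ann = π/4 × (72.5² − 32.3²) = 3309 mm^2
Piston speed v = Q_in/A_cap; rod-end outflow Q_out = v × A_ann = Q_in × A_ann/A_cap.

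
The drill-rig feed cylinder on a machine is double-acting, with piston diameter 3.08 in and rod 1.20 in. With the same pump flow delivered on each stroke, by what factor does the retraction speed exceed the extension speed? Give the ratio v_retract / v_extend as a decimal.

v_ret/v_ext ≈ 1.18

Cap-side area A_cap = π/4 × (3.08 in)² = 7.451 in^2
Rod-side annular area A_ann = π/4 × (3.08² − 1.20²) = 6.320 in^2
For equal Q, v ∝ 1/A, so v_ret/v_ext = A_cap/A_ann.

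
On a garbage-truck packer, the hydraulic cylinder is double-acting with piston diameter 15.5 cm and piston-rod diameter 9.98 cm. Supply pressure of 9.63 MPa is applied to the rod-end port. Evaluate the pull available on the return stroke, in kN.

F ≈ 106 kN

Rod-side annular area A_ann = π/4 × (15.5² − 9.98²) = 110.5 cm^2
On retraction the pressure acts on the annular area (bore minus rod).
F = P × A_ann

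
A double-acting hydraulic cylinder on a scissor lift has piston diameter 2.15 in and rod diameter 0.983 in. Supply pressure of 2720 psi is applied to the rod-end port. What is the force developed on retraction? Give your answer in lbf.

F ≈ 7810 lbf

Rod-side annular area A_ann = π/4 × (2.15² − 0.983²) = 2.872 in^2
On retraction the pressure acts on the annular area (bore minus rod).
F = P × A_ann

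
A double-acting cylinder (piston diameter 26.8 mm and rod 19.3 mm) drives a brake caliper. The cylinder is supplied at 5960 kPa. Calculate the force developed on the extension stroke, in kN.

Cap-side area A_cap = π/4 × (26.8 mm)² = 564.1 mm^2
F = P × A_cap = 5960 kPa × A_cap

F ≈ 3.36 kN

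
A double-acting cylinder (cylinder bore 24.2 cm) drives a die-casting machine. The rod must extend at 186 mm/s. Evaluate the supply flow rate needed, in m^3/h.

Cap-side area A_cap = π/4 × (24.2 cm)² = 460.0 cm^2
Q = A × v

Q ≈ 30.8 m^3/h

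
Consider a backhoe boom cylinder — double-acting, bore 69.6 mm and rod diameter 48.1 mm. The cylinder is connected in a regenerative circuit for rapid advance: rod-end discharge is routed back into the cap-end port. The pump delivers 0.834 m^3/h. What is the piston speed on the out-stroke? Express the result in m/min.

In regeneration the rod-end outflow joins the pump flow into the cap end, so the net volume the pump must supply per unit advance equals the rod cross-section area.
Rod cross-section A_rod = π/4 × (48.1 mm)² = 1817 mm^2
v = Q_pump / A_rod

v ≈ 7.65 m/min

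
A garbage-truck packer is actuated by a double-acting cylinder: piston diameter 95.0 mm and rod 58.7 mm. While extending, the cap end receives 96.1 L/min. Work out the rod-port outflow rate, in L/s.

Cap-side area A_cap = π/4 × (95.0 mm)² = 7088 mm^2
Rod-side annular area A_ann = π/4 × (95.0² − 58.7²) = 4382 mm^2
Piston speed v = Q_in/A_cap; rod-end outflow Q_out = v × A_ann = Q_in × A_ann/A_cap.

Q_out ≈ 0.990 L/s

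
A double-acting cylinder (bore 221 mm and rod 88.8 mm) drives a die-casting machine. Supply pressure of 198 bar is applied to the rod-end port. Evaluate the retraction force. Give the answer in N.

F ≈ 6.37e5 N

Rod-side annular area A_ann = π/4 × (221² − 88.8²) = 32170 mm^2
On retraction the pressure acts on the annular area (bore minus rod).
F = P × A_ann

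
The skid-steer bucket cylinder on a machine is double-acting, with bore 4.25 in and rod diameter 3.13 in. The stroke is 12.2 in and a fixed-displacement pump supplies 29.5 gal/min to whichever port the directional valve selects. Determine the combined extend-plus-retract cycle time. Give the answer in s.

t ≈ 2.22 s

Cap-side area A_cap = π/4 × (4.25 in)² = 14.19 in^2
Rod-side annular area A_ann = π/4 × (4.25² − 3.13²) = 6.492 in^2
t_ext = A_cap·L/Q = 1.524 s
t_ret = A_ann·L/Q = 0.6973 s
t_cycle = t_ext + t_ret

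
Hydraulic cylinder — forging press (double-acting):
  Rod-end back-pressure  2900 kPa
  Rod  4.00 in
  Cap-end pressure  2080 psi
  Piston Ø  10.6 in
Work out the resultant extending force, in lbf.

F ≈ 1.52e5 lbf

Cap-side area A_cap = π/4 × (10.6 in)² = 88.25 in^2
Rod-side annular area A_ann = π/4 × (10.6² − 4.00²) = 75.68 in^2
Net thrust = P_cap·A_cap − P_rod·A_ann = 1.836e5 lbf − 31830 lbf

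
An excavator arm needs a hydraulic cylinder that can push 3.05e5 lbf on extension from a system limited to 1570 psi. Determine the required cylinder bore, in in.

D ≈ 15.7 in

Extension force acts on the full piston face: F = P × (π/4)D².
D = √(4F / (πP)) = √(4 × 3.05e5 lbf / (π × 1570 psi))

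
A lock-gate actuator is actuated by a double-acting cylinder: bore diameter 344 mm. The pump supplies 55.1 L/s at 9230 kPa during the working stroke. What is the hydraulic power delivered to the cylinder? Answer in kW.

W ≈ 509 kW

Hydraulic power = P × Q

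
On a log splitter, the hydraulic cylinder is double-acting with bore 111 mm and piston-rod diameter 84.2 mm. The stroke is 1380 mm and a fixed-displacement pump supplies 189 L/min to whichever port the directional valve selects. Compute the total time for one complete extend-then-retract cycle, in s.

t ≈ 6.04 s

Cap-side area A_cap = π/4 × (111 mm)² = 9677 mm^2
Rod-side annular area A_ann = π/4 × (111² − 84.2²) = 4109 mm^2
t_ext = A_cap·L/Q = 4.239 s
t_ret = A_ann·L/Q = 1.800 s
t_cycle = t_ext + t_ret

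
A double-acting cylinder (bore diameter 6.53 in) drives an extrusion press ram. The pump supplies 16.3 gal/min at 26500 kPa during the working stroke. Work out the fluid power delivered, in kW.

W ≈ 27.3 kW

Hydraulic power = P × Q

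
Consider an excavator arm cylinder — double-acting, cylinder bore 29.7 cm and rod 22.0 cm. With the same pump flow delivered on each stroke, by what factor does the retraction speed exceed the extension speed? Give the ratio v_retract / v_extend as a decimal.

v_ret/v_ext ≈ 2.22

Cap-side area A_cap = π/4 × (29.7 cm)² = 692.8 cm^2
Rod-side annular area A_ann = π/4 × (29.7² − 22.0²) = 312.7 cm^2
For equal Q, v ∝ 1/A, so v_ret/v_ext = A_cap/A_ann.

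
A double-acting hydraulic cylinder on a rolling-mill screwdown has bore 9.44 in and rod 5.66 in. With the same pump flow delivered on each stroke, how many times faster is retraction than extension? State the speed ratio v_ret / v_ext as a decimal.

Cap-side area A_cap = π/4 × (9.44 in)² = 69.99 in^2
Rod-side annular area A_ann = π/4 × (9.44² − 5.66²) = 44.83 in^2
For equal Q, v ∝ 1/A, so v_ret/v_ext = A_cap/A_ann.

v_ret/v_ext ≈ 1.56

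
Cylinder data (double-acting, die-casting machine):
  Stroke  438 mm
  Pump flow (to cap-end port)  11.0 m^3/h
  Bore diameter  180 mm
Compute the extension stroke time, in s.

t ≈ 3.65 s

Cap-side area A_cap = π/4 × (180 mm)² = 25450 mm^2
Swept volume V = A × L; t = V / Q = A·L / Q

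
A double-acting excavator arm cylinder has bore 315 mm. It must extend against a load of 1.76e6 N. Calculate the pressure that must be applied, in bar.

P ≈ 226 bar

Cap-side area A_cap = π/4 × (315 mm)² = 77930 mm^2
P = F / A = 1.76e6 N / A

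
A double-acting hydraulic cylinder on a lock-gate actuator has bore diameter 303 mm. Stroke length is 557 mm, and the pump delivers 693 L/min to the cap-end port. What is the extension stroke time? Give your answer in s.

Cap-side area A_cap = π/4 × (303 mm)² = 72110 mm^2
Swept volume V = A × L; t = V / Q = A·L / Q

t ≈ 3.48 s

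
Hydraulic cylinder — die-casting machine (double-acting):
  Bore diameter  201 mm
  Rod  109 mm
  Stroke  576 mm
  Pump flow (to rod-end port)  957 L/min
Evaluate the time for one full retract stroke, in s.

Rod-side annular area A_ann = π/4 × (201² − 109²) = 22400 mm^2
Swept volume V = A × L; t = V / Q = A·L / Q

t ≈ 0.809 s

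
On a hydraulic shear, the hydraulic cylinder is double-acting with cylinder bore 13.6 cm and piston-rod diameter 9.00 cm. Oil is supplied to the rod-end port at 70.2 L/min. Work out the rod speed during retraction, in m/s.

Rod-side annular area A_ann = π/4 × (13.6² − 9.00²) = 81.65 cm^2
Flow into the rod-end port fills the annular volume.
v = Q / A

v ≈ 0.143 m/s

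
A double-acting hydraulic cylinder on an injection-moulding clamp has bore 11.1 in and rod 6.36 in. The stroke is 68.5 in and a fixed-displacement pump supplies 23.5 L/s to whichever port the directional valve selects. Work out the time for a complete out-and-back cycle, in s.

Cap-side area A_cap = π/4 × (11.1 in)² = 96.77 in^2
Rod-side annular area A_ann = π/4 × (11.1² − 6.36²) = 65.00 in^2
t_ext = A_cap·L/Q = 4.622 s
t_ret = A_ann·L/Q = 3.105 s
t_cycle = t_ext + t_ret

t ≈ 7.73 s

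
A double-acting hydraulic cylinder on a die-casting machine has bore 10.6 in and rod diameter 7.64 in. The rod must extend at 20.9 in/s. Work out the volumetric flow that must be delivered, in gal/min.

Cap-side area A_cap = π/4 × (10.6 in)² = 88.25 in^2
Q = A × v

Q ≈ 479 gal/min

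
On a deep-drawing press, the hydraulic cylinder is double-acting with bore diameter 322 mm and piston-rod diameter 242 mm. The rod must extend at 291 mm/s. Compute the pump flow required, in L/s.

Q ≈ 23.7 L/s

Cap-side area A_cap = π/4 × (322 mm)² = 81430 mm^2
Q = A × v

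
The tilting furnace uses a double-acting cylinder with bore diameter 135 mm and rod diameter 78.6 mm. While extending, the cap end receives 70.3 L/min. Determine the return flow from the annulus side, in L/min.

Q_out ≈ 46.5 L/min

Cap-side area A_cap = π/4 × (135 mm)² = 14310 mm^2
Rod-side annular area A_ann = π/4 × (135² − 78.6²) = 9462 mm^2
Piston speed v = Q_in/A_cap; rod-end outflow Q_out = v × A_ann = Q_in × A_ann/A_cap.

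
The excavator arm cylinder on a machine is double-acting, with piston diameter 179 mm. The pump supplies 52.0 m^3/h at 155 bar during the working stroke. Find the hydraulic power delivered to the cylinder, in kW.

W ≈ 224 kW

Hydraulic power = P × Q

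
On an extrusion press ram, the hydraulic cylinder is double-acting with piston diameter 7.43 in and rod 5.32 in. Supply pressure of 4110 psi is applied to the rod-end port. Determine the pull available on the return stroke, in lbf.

F ≈ 86800 lbf

Rod-side annular area A_ann = π/4 × (7.43² − 5.32²) = 21.13 in^2
On retraction the pressure acts on the annular area (bore minus rod).
F = P × A_ann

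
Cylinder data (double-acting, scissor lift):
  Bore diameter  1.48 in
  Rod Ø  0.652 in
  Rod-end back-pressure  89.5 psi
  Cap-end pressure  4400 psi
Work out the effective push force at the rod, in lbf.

F ≈ 7450 lbf

Cap-side area A_cap = π/4 × (1.48 in)² = 1.720 in^2
Rod-side annular area A_ann = π/4 × (1.48² − 0.652²) = 1.386 in^2
Net thrust = P_cap·A_cap − P_rod·A_ann = 7569 lbf − 124.1 lbf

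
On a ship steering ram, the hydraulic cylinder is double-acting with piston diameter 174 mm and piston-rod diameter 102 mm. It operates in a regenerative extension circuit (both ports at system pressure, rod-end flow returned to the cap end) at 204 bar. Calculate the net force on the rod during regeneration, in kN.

With equal pressure on both faces, forces on the annular region cancel; the net push is pressure × rod cross-section.
Rod cross-section A_rod = π/4 × (102 mm)² = 8171 mm^2
F = P × A_rod

F ≈ 167 kN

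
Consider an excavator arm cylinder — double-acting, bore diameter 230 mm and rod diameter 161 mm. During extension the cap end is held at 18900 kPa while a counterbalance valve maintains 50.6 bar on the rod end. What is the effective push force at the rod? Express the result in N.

Cap-side area A_cap = π/4 × (230 mm)² = 41550 mm^2
Rod-side annular area A_ann = π/4 × (230² − 161²) = 21190 mm^2
Net thrust = P_cap·A_cap − P_rod·A_ann = 7.852e5 N − 1.072e5 N

F ≈ 6.78e5 N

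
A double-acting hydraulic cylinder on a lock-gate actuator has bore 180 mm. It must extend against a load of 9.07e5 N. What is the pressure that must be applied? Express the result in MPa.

Cap-side area A_cap = π/4 × (180 mm)² = 25450 mm^2
P = F / A = 9.07e5 N / A

P ≈ 35.6 MPa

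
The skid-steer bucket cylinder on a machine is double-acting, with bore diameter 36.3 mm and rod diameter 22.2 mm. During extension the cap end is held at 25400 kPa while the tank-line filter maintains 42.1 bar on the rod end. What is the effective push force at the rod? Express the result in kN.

Cap-side area A_cap = π/4 × (36.3 mm)² = 1035 mm^2
Rod-side annular area A_ann = π/4 × (36.3² − 22.2²) = 647.8 mm^2
Net thrust = P_cap·A_cap − P_rod·A_ann = 26.29 kN − 2.727 kN

F ≈ 23.6 kN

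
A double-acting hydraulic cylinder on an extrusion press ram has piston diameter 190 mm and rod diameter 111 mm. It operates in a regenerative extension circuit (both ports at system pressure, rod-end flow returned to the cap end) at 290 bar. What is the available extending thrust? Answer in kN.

F ≈ 281 kN

With equal pressure on both faces, forces on the annular region cancel; the net push is pressure × rod cross-section.
Rod cross-section A_rod = π/4 × (111 mm)² = 9677 mm^2
F = P × A_rod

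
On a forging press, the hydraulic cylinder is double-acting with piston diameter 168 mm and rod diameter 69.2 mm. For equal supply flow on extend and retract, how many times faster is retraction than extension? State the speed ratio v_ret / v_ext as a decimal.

Cap-side area A_cap = π/4 × (168 mm)² = 22170 mm^2
Rod-side annular area A_ann = π/4 × (168² − 69.2²) = 18410 mm^2
For equal Q, v ∝ 1/A, so v_ret/v_ext = A_cap/A_ann.

v_ret/v_ext ≈ 1.20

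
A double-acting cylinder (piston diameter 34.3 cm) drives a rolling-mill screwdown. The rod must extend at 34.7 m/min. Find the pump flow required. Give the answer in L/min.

Cap-side area A_cap = π/4 × (34.3 cm)² = 924.0 cm^2
Q = A × v

Q ≈ 3210 L/min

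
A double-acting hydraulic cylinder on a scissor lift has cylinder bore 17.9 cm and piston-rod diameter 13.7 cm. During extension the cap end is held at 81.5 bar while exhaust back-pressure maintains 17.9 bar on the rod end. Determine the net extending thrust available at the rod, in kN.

Cap-side area A_cap = π/4 × (17.9 cm)² = 251.6 cm^2
Rod-side annular area A_ann = π/4 × (17.9² − 13.7²) = 104.2 cm^2
Net thrust = P_cap·A_cap − P_rod·A_ann = 205.1 kN − 18.66 kN

F ≈ 186 kN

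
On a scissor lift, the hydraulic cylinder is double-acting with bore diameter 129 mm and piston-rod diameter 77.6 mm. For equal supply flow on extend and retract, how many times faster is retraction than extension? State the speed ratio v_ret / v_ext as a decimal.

v_ret/v_ext ≈ 1.57

Cap-side area A_cap = π/4 × (129 mm)² = 13070 mm^2
Rod-side annular area A_ann = π/4 × (129² − 77.6²) = 8340 mm^2
For equal Q, v ∝ 1/A, so v_ret/v_ext = A_cap/A_ann.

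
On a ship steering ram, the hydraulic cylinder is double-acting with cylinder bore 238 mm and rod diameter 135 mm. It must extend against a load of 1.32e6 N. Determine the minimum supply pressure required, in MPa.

Cap-side area A_cap = π/4 × (238 mm)² = 44490 mm^2
P = F / A = 1.32e6 N / A

P ≈ 29.7 MPa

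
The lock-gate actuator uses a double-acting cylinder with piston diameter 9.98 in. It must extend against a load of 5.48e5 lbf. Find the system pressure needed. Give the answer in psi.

P ≈ 7010 psi

Cap-side area A_cap = π/4 × (9.98 in)² = 78.23 in^2
P = F / A = 5.48e5 lbf / A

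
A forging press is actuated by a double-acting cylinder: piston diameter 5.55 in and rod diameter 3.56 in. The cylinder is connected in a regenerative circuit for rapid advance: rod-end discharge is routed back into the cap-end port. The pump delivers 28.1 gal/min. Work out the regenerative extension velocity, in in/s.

In regeneration the rod-end outflow joins the pump flow into the cap end, so the net volume the pump must supply per unit advance equals the rod cross-section area.
Rod cross-section A_rod = π/4 × (3.56 in)² = 9.954 in^2
v = Q_pump / A_rod

v ≈ 10.9 in/s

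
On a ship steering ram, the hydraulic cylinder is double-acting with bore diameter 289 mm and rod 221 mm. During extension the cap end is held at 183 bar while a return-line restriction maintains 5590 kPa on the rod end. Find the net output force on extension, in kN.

F ≈ 1050 kN

Cap-side area A_cap = π/4 × (289 mm)² = 65600 mm^2
Rod-side annular area A_ann = π/4 × (289² − 221²) = 27240 mm^2
Net thrust = P_cap·A_cap − P_rod·A_ann = 1200 kN − 152.3 kN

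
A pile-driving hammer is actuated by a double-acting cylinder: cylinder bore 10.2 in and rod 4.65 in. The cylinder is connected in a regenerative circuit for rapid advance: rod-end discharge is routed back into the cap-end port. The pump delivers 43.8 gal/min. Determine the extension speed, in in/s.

In regeneration the rod-end outflow joins the pump flow into the cap end, so the net volume the pump must supply per unit advance equals the rod cross-section area.
Rod cross-section A_rod = π/4 × (4.65 in)² = 16.98 in^2
v = Q_pump / A_rod

v ≈ 9.93 in/s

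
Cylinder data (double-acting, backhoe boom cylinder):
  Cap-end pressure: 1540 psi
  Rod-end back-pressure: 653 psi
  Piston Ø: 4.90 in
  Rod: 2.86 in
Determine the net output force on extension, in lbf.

Cap-side area A_cap = π/4 × (4.90 in)² = 18.86 in^2
Rod-side annular area A_ann = π/4 × (4.90² − 2.86²) = 12.43 in^2
Net thrust = P_cap·A_cap − P_rod·A_ann = 29040 lbf − 8119 lbf

F ≈ 20900 lbf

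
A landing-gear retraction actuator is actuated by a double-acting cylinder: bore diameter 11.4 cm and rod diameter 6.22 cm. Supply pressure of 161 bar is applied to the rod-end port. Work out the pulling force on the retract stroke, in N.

Rod-side annular area A_ann = π/4 × (11.4² − 6.22²) = 71.68 cm^2
On retraction the pressure acts on the annular area (bore minus rod).
F = P × A_ann

F ≈ 1.15e5 N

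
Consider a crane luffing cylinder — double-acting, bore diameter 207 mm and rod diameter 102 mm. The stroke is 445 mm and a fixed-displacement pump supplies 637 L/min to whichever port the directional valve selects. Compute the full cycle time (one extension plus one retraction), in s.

t ≈ 2.48 s

Cap-side area A_cap = π/4 × (207 mm)² = 33650 mm^2
Rod-side annular area A_ann = π/4 × (207² − 102²) = 25480 mm^2
t_ext = A_cap·L/Q = 1.411 s
t_ret = A_ann·L/Q = 1.068 s
t_cycle = t_ext + t_ret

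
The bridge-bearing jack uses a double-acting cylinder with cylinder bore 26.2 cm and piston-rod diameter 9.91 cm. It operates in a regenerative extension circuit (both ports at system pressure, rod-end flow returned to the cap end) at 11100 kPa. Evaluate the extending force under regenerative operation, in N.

With equal pressure on both faces, forces on the annular region cancel; the net push is pressure × rod cross-section.
Rod cross-section A_rod = π/4 × (9.91 cm)² = 77.13 cm^2
F = P × A_rod

F ≈ 85600 N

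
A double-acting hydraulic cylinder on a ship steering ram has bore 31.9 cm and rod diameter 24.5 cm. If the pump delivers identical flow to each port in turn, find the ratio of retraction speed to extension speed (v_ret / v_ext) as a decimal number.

v_ret/v_ext ≈ 2.44

Cap-side area A_cap = π/4 × (31.9 cm)² = 799.2 cm^2
Rod-side annular area A_ann = π/4 × (31.9² − 24.5²) = 327.8 cm^2
For equal Q, v ∝ 1/A, so v_ret/v_ext = A_cap/A_ann.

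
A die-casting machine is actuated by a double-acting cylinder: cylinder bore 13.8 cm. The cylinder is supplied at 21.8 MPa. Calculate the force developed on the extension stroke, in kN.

F ≈ 326 kN

Cap-side area A_cap = π/4 × (13.8 cm)² = 149.6 cm^2
F = P × A_cap = 21.8 MPa × A_cap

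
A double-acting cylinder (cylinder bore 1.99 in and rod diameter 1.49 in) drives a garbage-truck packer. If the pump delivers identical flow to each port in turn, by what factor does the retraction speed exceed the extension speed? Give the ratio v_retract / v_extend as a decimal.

v_ret/v_ext ≈ 2.28

Cap-side area A_cap = π/4 × (1.99 in)² = 3.110 in^2
Rod-side annular area A_ann = π/4 × (1.99² − 1.49²) = 1.367 in^2
For equal Q, v ∝ 1/A, so v_ret/v_ext = A_cap/A_ann.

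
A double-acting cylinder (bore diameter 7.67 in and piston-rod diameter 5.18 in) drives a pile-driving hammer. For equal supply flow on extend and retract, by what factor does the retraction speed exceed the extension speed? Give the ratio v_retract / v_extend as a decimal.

Cap-side area A_cap = π/4 × (7.67 in)² = 46.20 in^2
Rod-side annular area A_ann = π/4 × (7.67² − 5.18²) = 25.13 in^2
For equal Q, v ∝ 1/A, so v_ret/v_ext = A_cap/A_ann.

v_ret/v_ext ≈ 1.84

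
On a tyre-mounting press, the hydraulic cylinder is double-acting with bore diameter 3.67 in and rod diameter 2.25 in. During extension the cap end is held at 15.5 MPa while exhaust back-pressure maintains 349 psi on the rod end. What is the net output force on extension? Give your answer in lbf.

Cap-side area A_cap = π/4 × (3.67 in)² = 10.58 in^2
Rod-side annular area A_ann = π/4 × (3.67² − 2.25²) = 6.602 in^2
Net thrust = P_cap·A_cap − P_rod·A_ann = 23780 lbf − 2304 lbf

F ≈ 21500 lbf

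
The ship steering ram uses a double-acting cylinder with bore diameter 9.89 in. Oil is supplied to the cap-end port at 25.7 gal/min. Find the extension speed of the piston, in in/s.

v ≈ 1.29 in/s

Cap-side area A_cap = π/4 × (9.89 in)² = 76.82 in^2
v = Q / A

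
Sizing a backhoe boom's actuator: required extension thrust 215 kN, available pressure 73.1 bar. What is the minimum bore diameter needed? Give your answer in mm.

Extension force acts on the full piston face: F = P × (π/4)D².
D = √(4F / (πP)) = √(4 × 215 kN / (π × 73.1 bar))

D ≈ 194 mm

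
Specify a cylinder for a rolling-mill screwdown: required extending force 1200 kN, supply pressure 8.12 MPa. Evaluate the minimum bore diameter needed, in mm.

D ≈ 434 mm

Extension force acts on the full piston face: F = P × (π/4)D².
D = √(4F / (πP)) = √(4 × 1200 kN / (π × 8.12 MPa))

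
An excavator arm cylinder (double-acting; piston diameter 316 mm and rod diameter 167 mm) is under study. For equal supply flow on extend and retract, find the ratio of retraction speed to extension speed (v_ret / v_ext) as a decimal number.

Cap-side area A_cap = π/4 × (316 mm)² = 78430 mm^2
Rod-side annular area A_ann = π/4 × (316² − 167²) = 56520 mm^2
For equal Q, v ∝ 1/A, so v_ret/v_ext = A_cap/A_ann.

v_ret/v_ext ≈ 1.39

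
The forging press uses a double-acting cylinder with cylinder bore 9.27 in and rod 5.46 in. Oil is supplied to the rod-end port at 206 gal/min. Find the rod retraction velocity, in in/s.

v ≈ 18.0 in/s

Rod-side annular area A_ann = π/4 × (9.27² − 5.46²) = 44.08 in^2
Flow into the rod-end port fills the annular volume.
v = Q / A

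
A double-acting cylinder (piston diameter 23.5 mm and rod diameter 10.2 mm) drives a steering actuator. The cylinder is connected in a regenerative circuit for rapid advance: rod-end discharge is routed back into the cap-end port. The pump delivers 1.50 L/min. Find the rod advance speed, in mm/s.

v ≈ 306 mm/s

In regeneration the rod-end outflow joins the pump flow into the cap end, so the net volume the pump must supply per unit advance equals the rod cross-section area.
Rod cross-section A_rod = π/4 × (10.2 mm)² = 81.71 mm^2
v = Q_pump / A_rod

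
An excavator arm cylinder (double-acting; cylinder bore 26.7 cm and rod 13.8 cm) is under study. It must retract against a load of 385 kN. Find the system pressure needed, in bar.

Rod-side annular area A_ann = π/4 × (26.7² − 13.8²) = 410.3 cm^2
Retraction: pressure acts on the annular area.
P = F / A = 385 kN / A

P ≈ 93.8 bar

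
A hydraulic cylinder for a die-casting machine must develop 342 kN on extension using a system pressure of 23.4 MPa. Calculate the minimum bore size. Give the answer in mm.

D ≈ 136 mm

Extension force acts on the full piston face: F = P × (π/4)D².
D = √(4F / (πP)) = √(4 × 342 kN / (π × 23.4 MPa))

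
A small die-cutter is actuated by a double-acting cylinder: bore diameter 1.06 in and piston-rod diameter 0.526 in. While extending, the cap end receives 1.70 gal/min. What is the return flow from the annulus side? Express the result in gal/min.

Q_out ≈ 1.28 gal/min

Cap-side area A_cap = π/4 × (1.06 in)² = 0.8825 in^2
Rod-side annular area A_ann = π/4 × (1.06² − 0.526²) = 0.6652 in^2
Piston speed v = Q_in/A_cap; rod-end outflow Q_out = v × A_ann = Q_in × A_ann/A_cap.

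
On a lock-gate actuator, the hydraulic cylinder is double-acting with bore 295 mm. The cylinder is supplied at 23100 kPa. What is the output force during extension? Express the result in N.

F ≈ 1.58e6 N

Cap-side area A_cap = π/4 × (295 mm)² = 68350 mm^2
F = P × A_cap = 23100 kPa × A_cap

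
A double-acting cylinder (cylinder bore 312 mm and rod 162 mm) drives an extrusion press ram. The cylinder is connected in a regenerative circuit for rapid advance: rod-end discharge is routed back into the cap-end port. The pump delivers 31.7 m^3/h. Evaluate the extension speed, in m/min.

In regeneration the rod-end outflow joins the pump flow into the cap end, so the net volume the pump must supply per unit advance equals the rod cross-section area.
Rod cross-section A_rod = π/4 × (162 mm)² = 20610 mm^2
v = Q_pump / A_rod

v ≈ 25.6 m/min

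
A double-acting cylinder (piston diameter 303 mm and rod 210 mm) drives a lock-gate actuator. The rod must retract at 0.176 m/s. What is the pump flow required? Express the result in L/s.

Rod-side annular area A_ann = π/4 × (303² − 210²) = 37470 mm^2
Q = A × v

Q ≈ 6.59 L/s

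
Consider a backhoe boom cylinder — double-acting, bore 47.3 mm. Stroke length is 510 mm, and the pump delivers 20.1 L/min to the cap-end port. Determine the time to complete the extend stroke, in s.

Cap-side area A_cap = π/4 × (47.3 mm)² = 1757 mm^2
Swept volume V = A × L; t = V / Q = A·L / Q

t ≈ 2.68 s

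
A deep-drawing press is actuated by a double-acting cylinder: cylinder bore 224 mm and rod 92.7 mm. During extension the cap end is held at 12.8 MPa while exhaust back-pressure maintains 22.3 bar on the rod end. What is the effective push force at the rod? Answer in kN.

Cap-side area A_cap = π/4 × (224 mm)² = 39410 mm^2
Rod-side annular area A_ann = π/4 × (224² − 92.7²) = 32660 mm^2
Net thrust = P_cap·A_cap − P_rod·A_ann = 504.4 kN − 72.83 kN

F ≈ 432 kN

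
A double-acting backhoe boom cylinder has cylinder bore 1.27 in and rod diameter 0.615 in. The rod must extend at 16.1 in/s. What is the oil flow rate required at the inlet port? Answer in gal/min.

Cap-side area A_cap = π/4 × (1.27 in)² = 1.267 in^2
Q = A × v

Q ≈ 5.30 gal/min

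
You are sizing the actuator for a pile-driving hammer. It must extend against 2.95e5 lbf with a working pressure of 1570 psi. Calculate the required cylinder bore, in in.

D ≈ 15.5 in

Extension force acts on the full piston face: F = P × (π/4)D².
D = √(4F / (πP)) = √(4 × 2.95e5 lbf / (π × 1570 psi))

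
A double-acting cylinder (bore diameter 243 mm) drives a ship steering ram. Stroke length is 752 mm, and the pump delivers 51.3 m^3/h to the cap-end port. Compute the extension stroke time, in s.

t ≈ 2.45 s

Cap-side area A_cap = π/4 × (243 mm)² = 46380 mm^2
Swept volume V = A × L; t = V / Q = A·L / Q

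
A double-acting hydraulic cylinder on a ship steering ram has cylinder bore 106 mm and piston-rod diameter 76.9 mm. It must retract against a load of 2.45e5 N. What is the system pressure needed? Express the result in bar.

P ≈ 586 bar

Rod-side annular area A_ann = π/4 × (106² − 76.9²) = 4180 mm^2
Retraction: pressure acts on the annular area.
P = F / A = 2.45e5 N / A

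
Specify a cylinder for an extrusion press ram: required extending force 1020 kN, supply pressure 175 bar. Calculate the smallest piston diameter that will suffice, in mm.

Extension force acts on the full piston face: F = P × (π/4)D².
D = √(4F / (πP)) = √(4 × 1020 kN / (π × 175 bar))

D ≈ 272 mm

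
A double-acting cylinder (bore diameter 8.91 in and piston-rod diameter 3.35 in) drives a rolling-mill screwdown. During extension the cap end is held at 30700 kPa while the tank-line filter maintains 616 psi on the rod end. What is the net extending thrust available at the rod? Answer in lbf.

Cap-side area A_cap = π/4 × (8.91 in)² = 62.35 in^2
Rod-side annular area A_ann = π/4 × (8.91² − 3.35²) = 53.54 in^2
Net thrust = P_cap·A_cap − P_rod·A_ann = 2.776e5 lbf − 32980 lbf

F ≈ 2.45e5 lbf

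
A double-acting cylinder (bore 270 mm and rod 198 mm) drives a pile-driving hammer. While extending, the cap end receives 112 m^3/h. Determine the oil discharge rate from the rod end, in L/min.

Cap-side area A_cap = π/4 × (270 mm)² = 57260 mm^2
Rod-side annular area A_ann = π/4 × (270² − 198²) = 26460 mm^2
Piston speed v = Q_in/A_cap; rod-end outflow Q_out = v × A_ann = Q_in × A_ann/A_cap.

Q_out ≈ 863 L/min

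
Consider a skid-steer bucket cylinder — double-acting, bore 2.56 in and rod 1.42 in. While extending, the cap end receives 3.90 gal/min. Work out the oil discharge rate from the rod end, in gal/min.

Cap-side area A_cap = π/4 × (2.56 in)² = 5.147 in^2
Rod-side annular area A_ann = π/4 × (2.56² − 1.42²) = 3.564 in^2
Piston speed v = Q_in/A_cap; rod-end outflow Q_out = v × A_ann = Q_in × A_ann/A_cap.

Q_out ≈ 2.70 gal/min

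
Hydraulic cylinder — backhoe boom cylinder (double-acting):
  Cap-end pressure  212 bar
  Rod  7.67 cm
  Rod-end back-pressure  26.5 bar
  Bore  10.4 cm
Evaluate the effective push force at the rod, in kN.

F ≈ 170 kN

Cap-side area A_cap = π/4 × (10.4 cm)² = 84.95 cm^2
Rod-side annular area A_ann = π/4 × (10.4² − 7.67²) = 38.74 cm^2
Net thrust = P_cap·A_cap − P_rod·A_ann = 180.1 kN − 10.27 kN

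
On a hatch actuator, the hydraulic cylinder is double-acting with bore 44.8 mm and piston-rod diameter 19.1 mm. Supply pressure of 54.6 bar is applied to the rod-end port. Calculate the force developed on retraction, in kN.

Rod-side annular area A_ann = π/4 × (44.8² − 19.1²) = 1290 mm^2
On retraction the pressure acts on the annular area (bore minus rod).
F = P × A_ann

F ≈ 7.04 kN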